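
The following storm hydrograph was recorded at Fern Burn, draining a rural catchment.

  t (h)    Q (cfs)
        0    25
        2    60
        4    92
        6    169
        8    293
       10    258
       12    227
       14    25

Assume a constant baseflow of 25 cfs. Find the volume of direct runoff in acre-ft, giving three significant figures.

V ≈ 157 acre-ft

Direct-runoff ordinates (Q − Q_b): 0.0, 35.0, 67.0, 144.0, 268.0, 233.0, 202.0, 0.0 cfs.
ΣQ_DR = 949.0 cfs.
With Δt = 2 h = 7200 s, V = ΣQ_DR · Δt = 949.0 × 7200 = 6.83 × 10^6 ft³ = 157 acre-ft.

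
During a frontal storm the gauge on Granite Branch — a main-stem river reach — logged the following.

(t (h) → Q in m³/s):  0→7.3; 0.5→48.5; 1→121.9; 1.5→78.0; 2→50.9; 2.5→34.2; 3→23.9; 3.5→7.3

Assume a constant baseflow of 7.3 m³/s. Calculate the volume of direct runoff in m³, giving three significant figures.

V ≈ 5.64 × 10^5 m³

Direct-runoff ordinates (Q − Q_b): 0.0, 41.2, 114.6, 70.7, 43.6, 26.9, 16.6, 0.0 m³/s.
ΣQ_DR = 313.6 m³/s.
With Δt = 0.5 h = 1800 s, V = ΣQ_DR · Δt = 313.6 × 1800 = 5.64 × 10^5 m³.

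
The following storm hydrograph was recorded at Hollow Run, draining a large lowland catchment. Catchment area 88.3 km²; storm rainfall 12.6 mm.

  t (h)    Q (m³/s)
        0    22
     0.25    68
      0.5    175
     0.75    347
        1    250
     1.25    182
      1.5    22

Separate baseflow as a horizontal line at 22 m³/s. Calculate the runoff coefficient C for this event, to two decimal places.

C ≈ 0.74

ΣQ_DR = 912.0 m³/s; V = ΣQ_DR·Δt = 8.208 × 10^5 m³.
Runoff depth d = V / A = 9.296 mm.
C = d / P = 9.296 / 12.6 = 0.74.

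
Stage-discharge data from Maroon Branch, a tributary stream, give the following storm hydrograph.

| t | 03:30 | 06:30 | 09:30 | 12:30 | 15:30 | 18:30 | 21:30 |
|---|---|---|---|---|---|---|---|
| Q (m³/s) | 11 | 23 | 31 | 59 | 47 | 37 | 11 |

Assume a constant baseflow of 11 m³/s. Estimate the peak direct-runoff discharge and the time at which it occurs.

Subtracting baseflow gives direct-runoff ordinates: 0.0, 12.0, 20.0, 48.0, 36.0, 26.0, 0.0 m³/s.
The maximum is 48.0 m³/s, occurring at the reading for t = 12:30.

Q_p = 48.0 m³/s at t = 12:30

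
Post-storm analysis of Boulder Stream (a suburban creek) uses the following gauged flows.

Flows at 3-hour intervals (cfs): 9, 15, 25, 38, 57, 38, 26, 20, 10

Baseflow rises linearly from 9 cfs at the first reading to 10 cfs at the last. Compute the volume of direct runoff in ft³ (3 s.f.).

V ≈ 1.65 × 10^6 ft³

Direct-runoff ordinates (Q − Q_b): 0.00, 5.88, 15.75, 28.62, 47.50, 28.38, 16.25, 10.12, 0.00 cfs.
ΣQ_DR = 152.5 cfs.
With Δt = 3 h = 10800 s, V = ΣQ_DR · Δt = 152.5 × 10800 = 1.65 × 10^6 ft³.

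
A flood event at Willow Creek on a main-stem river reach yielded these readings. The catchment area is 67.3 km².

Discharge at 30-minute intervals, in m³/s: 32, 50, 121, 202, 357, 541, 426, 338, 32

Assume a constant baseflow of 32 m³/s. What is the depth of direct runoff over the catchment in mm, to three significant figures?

d ≈ 48.4 mm

Direct runoff: 0.0, 18.0, 89.0, 170.0, 325.0, 509.0, 394.0, 306.0, 0.0 m³/s; ΣQ_DR = 1811 m³/s.
V = ΣQ_DR · Δt = 1811 × 1800 s = 3.260 × 10^6 m³.
Over A = 67.3 km², depth = V / A = 48.4 mm.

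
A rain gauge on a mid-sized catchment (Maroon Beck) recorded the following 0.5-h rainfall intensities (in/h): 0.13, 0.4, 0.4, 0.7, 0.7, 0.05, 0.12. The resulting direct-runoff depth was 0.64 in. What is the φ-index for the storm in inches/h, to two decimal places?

Only the 4 blocks with intensity above φ contribute runoff: 0.4, 0.4, 0.7, 0.7 in/h.
Σ(I−φ)·Δt = d  ⇒  (0.4+0.4+0.7+0.7 − 4φ)·0.5 = 0.64
φ = (2.200 − 0.64/0.5) / 4 = 0.23 in/h.

φ ≈ 0.23 in/h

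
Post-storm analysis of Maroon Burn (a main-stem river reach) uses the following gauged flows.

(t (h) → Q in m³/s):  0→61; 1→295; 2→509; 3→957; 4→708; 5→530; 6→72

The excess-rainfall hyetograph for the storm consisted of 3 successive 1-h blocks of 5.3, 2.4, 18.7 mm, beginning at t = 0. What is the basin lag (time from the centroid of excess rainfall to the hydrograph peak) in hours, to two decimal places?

t_L ≈ 0.99 h

Centroid of excess rainfall: t_c = Σ P_i·t̄_i / ΣP_i = 2.0076 h (block centres at 0.5, 1.5, 2.5 h).
Hydrograph peak occurs at t = 3 h, so basin lag t_L = 3 − 2.0076 = 0.99 h.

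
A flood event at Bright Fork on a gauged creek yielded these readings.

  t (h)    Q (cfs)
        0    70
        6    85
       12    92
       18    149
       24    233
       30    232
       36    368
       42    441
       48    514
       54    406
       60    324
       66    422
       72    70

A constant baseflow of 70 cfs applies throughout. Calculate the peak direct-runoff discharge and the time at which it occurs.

Q_p = 444.0 cfs at t = 48 h

Subtracting baseflow gives direct-runoff ordinates: 0.0, 15.0, 22.0, 79.0, 163.0, 162.0, 298.0, 371.0, 444.0, 336.0, 254.0, 352.0, 0.0 cfs.
The maximum is 444.0 cfs, occurring at the reading for t = 48 h.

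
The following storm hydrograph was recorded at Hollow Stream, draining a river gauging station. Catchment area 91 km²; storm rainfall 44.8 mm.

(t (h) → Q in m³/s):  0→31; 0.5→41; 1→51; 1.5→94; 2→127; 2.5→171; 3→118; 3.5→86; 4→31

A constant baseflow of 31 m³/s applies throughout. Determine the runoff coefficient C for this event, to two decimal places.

ΣQ_DR = 471.0 m³/s; V = ΣQ_DR·Δt = 8.478 × 10^5 m³.
Runoff depth d = V / A = 9.316 mm.
C = d / P = 9.316 / 44.8 = 0.21.

C ≈ 0.21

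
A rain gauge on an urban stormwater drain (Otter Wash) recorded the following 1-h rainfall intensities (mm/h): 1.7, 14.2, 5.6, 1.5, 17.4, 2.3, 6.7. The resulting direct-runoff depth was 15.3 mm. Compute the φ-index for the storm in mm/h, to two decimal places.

Only the 2 blocks with intensity above φ contribute runoff: 14.2, 17.4 mm/h.
Σ(I−φ)·Δt = d  ⇒  (14.2+17.4 − 2φ)·1 = 15.3
φ = (31.60 − 15.3/1) / 2 = 8.15 mm/h.

φ ≈ 8.15 mm/h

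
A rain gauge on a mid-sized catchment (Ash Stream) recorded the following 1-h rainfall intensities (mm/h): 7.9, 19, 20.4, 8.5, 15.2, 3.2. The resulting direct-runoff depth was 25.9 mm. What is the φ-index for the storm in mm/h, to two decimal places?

φ ≈ 9.57 mm/h

Only the 3 blocks with intensity above φ contribute runoff: 19, 20.4, 15.2 mm/h.
Σ(I−φ)·Δt = d  ⇒  (19+20.4+15.2 − 3φ)·1 = 25.9
φ = (54.60 − 25.9/1) / 3 = 9.57 mm/h.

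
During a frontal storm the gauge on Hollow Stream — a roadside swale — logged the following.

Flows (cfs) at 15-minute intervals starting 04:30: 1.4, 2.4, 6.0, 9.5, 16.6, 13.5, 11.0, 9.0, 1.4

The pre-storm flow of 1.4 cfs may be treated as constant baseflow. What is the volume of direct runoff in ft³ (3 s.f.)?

V ≈ 52400 ft³

Direct-runoff ordinates (Q − Q_b): 0.0, 1.0, 4.6, 8.1, 15.2, 12.1, 9.6, 7.6, 0.0 cfs.
ΣQ_DR = 58.20 cfs.
With Δt = 0.25 h = 900 s, V = ΣQ_DR · Δt = 58.20 × 900 = 52400 ft³.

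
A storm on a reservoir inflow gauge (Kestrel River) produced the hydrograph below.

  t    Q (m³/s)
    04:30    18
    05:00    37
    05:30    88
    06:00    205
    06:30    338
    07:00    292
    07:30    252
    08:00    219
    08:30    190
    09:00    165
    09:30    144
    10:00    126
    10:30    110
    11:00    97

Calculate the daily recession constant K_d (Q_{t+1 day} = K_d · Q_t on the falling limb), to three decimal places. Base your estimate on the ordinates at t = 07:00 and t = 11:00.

Between t = 07:00 and t = 11:00 the flow falls from 292 to 97 m³/s over 8×0.5 h = 4 h.
Per-interval ratio K = (97/292)^(1/8) = 0.8713; K_d = K^(24/0.5) = 0.001.

K_d ≈ 0.001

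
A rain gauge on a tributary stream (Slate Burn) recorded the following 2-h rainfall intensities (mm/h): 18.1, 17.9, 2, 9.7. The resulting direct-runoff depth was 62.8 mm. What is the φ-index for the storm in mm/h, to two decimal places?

φ ≈ 4.77 mm/h

Only the 3 blocks with intensity above φ contribute runoff: 18.1, 17.9, 9.7 mm/h.
Σ(I−φ)·Δt = d  ⇒  (18.1+17.9+9.7 − 3φ)·2 = 62.8
φ = (45.70 − 62.8/2) / 3 = 4.77 mm/h.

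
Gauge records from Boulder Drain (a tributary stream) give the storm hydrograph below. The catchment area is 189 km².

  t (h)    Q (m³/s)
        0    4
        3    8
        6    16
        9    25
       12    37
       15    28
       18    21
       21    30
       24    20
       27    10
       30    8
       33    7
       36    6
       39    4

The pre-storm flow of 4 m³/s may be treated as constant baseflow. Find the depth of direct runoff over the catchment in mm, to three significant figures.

d ≈ 9.60 mm

Direct runoff: 0.0, 4.0, 12.0, 21.0, 33.0, 24.0, 17.0, 26.0, 16.0, 6.0, 4.0, 3.0, 2.0, 0.0 m³/s; ΣQ_DR = 168.0 m³/s.
V = ΣQ_DR · Δt = 168.0 × 10800 s = 1.814 × 10^6 m³.
Over A = 189 km², depth = V / A = 9.60 mm.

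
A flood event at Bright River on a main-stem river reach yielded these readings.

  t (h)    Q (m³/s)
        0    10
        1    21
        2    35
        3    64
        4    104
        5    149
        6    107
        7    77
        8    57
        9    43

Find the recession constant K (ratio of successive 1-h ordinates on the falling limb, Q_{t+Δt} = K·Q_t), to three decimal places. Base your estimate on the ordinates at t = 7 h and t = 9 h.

Using the recession-limb readings at t = 7 h and t = 9 h: Q falls from 77 to 43 m³/s over 2 intervals.
K = (Q₂/Q₁)^(1/2) = (43/77)^(1/2) = 0.747.

K ≈ 0.747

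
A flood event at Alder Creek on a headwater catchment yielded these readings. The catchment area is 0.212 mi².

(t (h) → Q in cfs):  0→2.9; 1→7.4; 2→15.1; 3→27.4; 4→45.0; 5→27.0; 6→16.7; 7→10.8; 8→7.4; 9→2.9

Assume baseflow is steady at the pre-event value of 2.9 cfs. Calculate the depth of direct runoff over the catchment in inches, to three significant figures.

Direct runoff: 0.0, 4.5, 12.2, 24.5, 42.1, 24.1, 13.8, 7.9, 4.5, 0.0 cfs; ΣQ_DR = 133.6 cfs.
V = ΣQ_DR · Δt = 133.6 × 3600 s = 4.810 × 10^5 ft³.
Over A = 0.212 mi², depth = V / A = 0.977 in.

d ≈ 0.977 in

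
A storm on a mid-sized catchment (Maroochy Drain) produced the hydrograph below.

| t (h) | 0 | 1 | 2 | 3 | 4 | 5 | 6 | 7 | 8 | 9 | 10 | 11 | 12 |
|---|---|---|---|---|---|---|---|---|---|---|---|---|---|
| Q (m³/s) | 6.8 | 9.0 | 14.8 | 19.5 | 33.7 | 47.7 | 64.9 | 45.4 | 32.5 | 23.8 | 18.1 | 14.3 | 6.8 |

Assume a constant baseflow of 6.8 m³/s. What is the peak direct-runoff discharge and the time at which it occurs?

Q_p = 58.1 m³/s at t = 6 h

Subtracting baseflow gives direct-runoff ordinates: 0.0, 2.2, 8.0, 12.7, 26.9, 40.9, 58.1, 38.6, 25.7, 17.0, 11.3, 7.5, 0.0 m³/s.
The maximum is 58.1 m³/s, occurring at the reading for t = 6 h.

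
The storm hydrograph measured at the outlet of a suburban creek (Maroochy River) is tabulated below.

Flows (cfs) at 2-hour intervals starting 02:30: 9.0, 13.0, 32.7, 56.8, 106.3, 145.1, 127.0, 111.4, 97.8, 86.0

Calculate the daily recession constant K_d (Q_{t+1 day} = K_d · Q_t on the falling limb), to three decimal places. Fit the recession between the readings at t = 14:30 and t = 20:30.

Between t = 14:30 and t = 20:30 the flow falls from 127.0 to 86.0 cfs over 3×2 h = 6 h.
Per-interval ratio K = (86.0/127.0)^(1/3) = 0.8781; K_d = K^(24/2) = 0.210.

K_d ≈ 0.210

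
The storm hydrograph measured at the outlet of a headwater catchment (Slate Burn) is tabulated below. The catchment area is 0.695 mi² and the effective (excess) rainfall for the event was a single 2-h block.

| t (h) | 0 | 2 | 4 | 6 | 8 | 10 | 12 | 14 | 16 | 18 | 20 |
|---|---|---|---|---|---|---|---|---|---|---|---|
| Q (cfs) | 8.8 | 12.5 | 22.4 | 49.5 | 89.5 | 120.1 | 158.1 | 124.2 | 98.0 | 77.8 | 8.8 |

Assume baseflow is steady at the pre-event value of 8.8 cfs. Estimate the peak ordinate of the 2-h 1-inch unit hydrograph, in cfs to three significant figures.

U_p ≈ 49.8 cfs

Direct runoff: 0.0, 3.7, 13.6, 40.7, 80.7, 111.3, 149.3, 115.4, 89.2, 69.0, 0.0 cfs; ΣQ_DR = 672.9 cfs, peak = 149.3 cfs.
Runoff depth d = ΣQ_DR·Δt / A = 672.9 × 7200 / (0.695 mi²) = 3.001 in.
The 1-inch UH is the DRH scaled by (1 in)/d, so U_p = 149.3 × 1/3.001 = 49.8 cfs.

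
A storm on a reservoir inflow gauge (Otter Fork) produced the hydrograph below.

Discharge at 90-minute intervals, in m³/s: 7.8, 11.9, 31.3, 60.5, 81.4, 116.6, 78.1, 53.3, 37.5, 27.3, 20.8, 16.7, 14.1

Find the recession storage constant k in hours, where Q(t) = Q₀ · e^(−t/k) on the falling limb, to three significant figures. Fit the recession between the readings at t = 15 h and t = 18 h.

On the falling limb, Q drops from 20.8 to 14.1 m³/s between t = 15 h and t = 18 h (Δt = 3 h).
k = −Δt / ln(Q₂/Q₁) = −3 / ln(14.1/20.8) = 7.72 h.

k ≈ 7.72 h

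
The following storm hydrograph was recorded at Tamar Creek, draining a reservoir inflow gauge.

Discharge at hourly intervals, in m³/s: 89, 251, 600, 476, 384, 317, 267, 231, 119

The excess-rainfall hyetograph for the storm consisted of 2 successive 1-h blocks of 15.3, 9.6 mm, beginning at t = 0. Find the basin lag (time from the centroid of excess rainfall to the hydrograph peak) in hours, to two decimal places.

t_L ≈ 1.11 h

Centroid of excess rainfall: t_c = Σ P_i·t̄_i / ΣP_i = 0.8855 h (block centres at 0.5, 1.5 h).
Hydrograph peak occurs at t = 2 h, so basin lag t_L = 2 − 0.8855 = 1.11 h.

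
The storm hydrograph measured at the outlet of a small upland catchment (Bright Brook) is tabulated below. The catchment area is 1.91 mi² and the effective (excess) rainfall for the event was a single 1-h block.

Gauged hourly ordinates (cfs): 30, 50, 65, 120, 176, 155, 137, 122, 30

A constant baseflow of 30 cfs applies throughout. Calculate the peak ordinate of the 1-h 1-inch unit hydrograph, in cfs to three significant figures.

U_p ≈ 293 cfs

Direct runoff: 0.0, 20.0, 35.0, 90.0, 146.0, 125.0, 107.0, 92.0, 0.0 cfs; ΣQ_DR = 615.0 cfs, peak = 146.0 cfs.
Runoff depth d = ΣQ_DR·Δt / A = 615.0 × 3600 / (1.91 mi²) = 0.4989 in.
The 1-inch UH is the DRH scaled by (1 in)/d, so U_p = 146.0 × 1/0.4989 = 293 cfs.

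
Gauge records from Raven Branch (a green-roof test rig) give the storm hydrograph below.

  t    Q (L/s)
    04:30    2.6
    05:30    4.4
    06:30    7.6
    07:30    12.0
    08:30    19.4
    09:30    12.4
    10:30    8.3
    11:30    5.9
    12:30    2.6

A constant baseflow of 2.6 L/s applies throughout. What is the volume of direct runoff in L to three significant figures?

Direct-runoff ordinates (Q − Q_b): 0.0, 1.8, 5.0, 9.4, 16.8, 9.8, 5.7, 3.3, 0.0 L/s.
ΣQ_DR = 51.80 L/s.
With Δt = 1 h = 3600 s, V = ΣQ_DR · Δt = 51.80 × 3600 = 1.86 × 10^5 L.

V ≈ 1.86 × 10^5 L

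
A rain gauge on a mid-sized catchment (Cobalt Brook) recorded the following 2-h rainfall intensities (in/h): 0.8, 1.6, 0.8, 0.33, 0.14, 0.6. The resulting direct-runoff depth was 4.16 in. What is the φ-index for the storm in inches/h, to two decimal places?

φ ≈ 0.43 in/h

Only the 4 blocks with intensity above φ contribute runoff: 0.8, 1.6, 0.8, 0.6 in/h.
Σ(I−φ)·Δt = d  ⇒  (0.8+1.6+0.8+0.6 − 4φ)·2 = 4.16
φ = (3.800 − 4.16/2) / 4 = 0.43 in/h.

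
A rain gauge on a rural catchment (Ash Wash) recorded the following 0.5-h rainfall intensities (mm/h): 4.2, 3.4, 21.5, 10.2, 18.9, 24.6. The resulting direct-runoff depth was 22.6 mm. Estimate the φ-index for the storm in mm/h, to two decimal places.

φ ≈ 7.50 mm/h

Only the 4 blocks with intensity above φ contribute runoff: 21.5, 10.2, 18.9, 24.6 mm/h.
Σ(I−φ)·Δt = d  ⇒  (21.5+10.2+18.9+24.6 − 4φ)·0.5 = 22.6
φ = (75.20 − 22.6/0.5) / 4 = 7.50 mm/h.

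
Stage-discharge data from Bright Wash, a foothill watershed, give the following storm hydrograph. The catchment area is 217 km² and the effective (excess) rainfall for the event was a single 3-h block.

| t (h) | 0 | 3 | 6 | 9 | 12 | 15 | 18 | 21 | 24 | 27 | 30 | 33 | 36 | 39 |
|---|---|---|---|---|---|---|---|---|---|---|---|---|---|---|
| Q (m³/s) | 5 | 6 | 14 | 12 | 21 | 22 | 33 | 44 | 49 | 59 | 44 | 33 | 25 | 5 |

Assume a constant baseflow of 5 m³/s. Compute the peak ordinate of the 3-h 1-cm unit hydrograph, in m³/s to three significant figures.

U_p ≈ 35.9 m³/s

Direct runoff: 0.0, 1.0, 9.0, 7.0, 16.0, 17.0, 28.0, 39.0, 44.0, 54.0, 39.0, 28.0, 20.0, 0.0 m³/s; ΣQ_DR = 302.0 m³/s, peak = 54.0 m³/s.
Runoff depth d = ΣQ_DR·Δt / A = 302.0 × 10800 / (217 km²) = 15.03 mm.
The 1-cm UH is the DRH scaled by (10 mm)/d, so U_p = 54.0 × 10/15.03 = 35.9 m³/s.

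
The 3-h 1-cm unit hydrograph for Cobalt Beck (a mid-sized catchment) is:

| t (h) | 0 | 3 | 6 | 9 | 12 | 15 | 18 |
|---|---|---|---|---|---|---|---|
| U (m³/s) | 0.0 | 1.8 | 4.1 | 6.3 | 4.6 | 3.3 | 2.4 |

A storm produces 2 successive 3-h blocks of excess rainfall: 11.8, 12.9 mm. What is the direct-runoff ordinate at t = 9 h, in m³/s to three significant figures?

By discrete convolution, Q_j = Σ (P_i / 10 mm) · U_{j−i}.
At t = 9 h (j=3): Q = (11.8/10)·6.3 + (12.9/10)·4.1 = 12.7 m³/s.

Q ≈ 12.7 m³/s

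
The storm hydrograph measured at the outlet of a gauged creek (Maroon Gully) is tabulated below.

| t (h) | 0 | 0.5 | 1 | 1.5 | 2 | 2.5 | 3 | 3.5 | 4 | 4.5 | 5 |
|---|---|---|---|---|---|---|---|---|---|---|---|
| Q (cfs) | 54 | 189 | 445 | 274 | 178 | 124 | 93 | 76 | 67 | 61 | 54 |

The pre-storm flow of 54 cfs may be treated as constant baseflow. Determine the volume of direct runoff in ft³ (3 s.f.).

V ≈ 1.84 × 10^6 ft³

Direct-runoff ordinates (Q − Q_b): 0.0, 135.0, 391.0, 220.0, 124.0, 70.0, 39.0, 22.0, 13.0, 7.0, 0.0 cfs.
ΣQ_DR = 1021 cfs.
With Δt = 0.5 h = 1800 s, V = ΣQ_DR · Δt = 1021 × 1800 = 1.84 × 10^6 ft³.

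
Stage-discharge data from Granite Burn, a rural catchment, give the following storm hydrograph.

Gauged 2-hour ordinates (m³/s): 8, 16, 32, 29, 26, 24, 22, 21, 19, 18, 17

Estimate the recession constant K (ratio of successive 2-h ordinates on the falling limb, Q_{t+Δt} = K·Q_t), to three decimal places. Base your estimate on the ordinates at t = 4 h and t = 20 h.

K ≈ 0.924

Using the recession-limb readings at t = 4 h and t = 20 h: Q falls from 32 to 17 m³/s over 8 intervals.
K = (Q₂/Q₁)^(1/8) = (17/32)^(1/8) = 0.924.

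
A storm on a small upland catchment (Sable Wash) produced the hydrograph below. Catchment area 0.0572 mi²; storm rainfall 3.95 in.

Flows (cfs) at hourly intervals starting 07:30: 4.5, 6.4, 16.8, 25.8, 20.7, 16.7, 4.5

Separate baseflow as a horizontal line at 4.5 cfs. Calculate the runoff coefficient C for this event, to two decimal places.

C ≈ 0.44

ΣQ_DR = 63.90 cfs; V = ΣQ_DR·Δt = 2.300 × 10^5 ft³.
Runoff depth d = V / A = 1.731 in.
C = d / P = 1.731 / 3.95 = 0.44.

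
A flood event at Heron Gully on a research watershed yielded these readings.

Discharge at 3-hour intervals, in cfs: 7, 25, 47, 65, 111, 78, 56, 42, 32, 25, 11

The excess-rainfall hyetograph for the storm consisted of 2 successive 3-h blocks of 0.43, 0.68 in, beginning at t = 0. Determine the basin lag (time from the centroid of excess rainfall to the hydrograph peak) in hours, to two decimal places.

t_L ≈ 8.66 h

Centroid of excess rainfall: t_c = Σ P_i·t̄_i / ΣP_i = 3.3378 h (block centres at 1.5, 4.5 h).
Hydrograph peak occurs at t = 12 h, so basin lag t_L = 12 − 3.3378 = 8.66 h.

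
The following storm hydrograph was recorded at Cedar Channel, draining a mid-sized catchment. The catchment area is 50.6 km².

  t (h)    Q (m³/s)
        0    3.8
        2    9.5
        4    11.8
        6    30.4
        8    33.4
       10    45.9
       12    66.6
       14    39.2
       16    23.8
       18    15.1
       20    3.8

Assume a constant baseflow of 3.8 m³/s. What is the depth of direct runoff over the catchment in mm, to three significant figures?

d ≈ 34.4 mm

Direct runoff: 0.0, 5.7, 8.0, 26.6, 29.6, 42.1, 62.8, 35.4, 20.0, 11.3, 0.0 m³/s; ΣQ_DR = 241.5 m³/s.
V = ΣQ_DR · Δt = 241.5 × 7200 s = 1.739 × 10^6 m³.
Over A = 50.6 km², depth = V / A = 34.4 mm.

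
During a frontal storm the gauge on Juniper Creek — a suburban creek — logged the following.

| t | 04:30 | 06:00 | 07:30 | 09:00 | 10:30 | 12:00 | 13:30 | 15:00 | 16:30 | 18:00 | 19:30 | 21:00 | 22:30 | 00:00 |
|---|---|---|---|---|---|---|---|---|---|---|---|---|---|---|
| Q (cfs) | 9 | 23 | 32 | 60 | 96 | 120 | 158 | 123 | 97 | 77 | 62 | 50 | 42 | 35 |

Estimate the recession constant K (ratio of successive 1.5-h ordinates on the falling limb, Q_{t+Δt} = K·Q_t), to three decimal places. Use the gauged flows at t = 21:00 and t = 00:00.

K ≈ 0.837

Using the recession-limb readings at t = 21:00 and t = 00:00: Q falls from 50 to 35 cfs over 2 intervals.
K = (Q₂/Q₁)^(1/2) = (35/50)^(1/2) = 0.837.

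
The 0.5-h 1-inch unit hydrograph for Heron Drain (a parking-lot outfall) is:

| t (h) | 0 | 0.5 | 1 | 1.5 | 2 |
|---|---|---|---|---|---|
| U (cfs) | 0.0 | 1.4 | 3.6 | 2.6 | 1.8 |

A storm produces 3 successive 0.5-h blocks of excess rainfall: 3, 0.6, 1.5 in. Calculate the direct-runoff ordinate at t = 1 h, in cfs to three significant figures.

Q ≈ 11.6 cfs

By discrete convolution, Q_j = Σ (P_i / 1 in) · U_{j−i}.
At t = 1 h (j=2): Q = (3/1)·3.6 + (0.6/1)·1.4 + (1.5/1)·0.0 = 11.6 cfs.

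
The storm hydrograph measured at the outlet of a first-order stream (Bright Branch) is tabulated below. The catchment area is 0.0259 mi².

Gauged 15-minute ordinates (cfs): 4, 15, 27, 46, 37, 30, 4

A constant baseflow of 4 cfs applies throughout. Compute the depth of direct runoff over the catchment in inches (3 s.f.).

Direct runoff: 0.0, 11.0, 23.0, 42.0, 33.0, 26.0, 0.0 cfs; ΣQ_DR = 135.0 cfs.
V = ΣQ_DR · Δt = 135.0 × 900 s = 1.215 × 10^5 ft³.
Over A = 0.0259 mi², depth = V / A = 2.02 in.

d ≈ 2.02 in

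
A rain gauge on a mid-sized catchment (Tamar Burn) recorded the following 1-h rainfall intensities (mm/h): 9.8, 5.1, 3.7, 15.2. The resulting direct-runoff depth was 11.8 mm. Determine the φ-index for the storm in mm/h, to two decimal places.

Only the 2 blocks with intensity above φ contribute runoff: 9.8, 15.2 mm/h.
Σ(I−φ)·Δt = d  ⇒  (9.8+15.2 − 2φ)·1 = 11.8
φ = (25.00 − 11.8/1) / 2 = 6.60 mm/h.

φ ≈ 6.60 mm/h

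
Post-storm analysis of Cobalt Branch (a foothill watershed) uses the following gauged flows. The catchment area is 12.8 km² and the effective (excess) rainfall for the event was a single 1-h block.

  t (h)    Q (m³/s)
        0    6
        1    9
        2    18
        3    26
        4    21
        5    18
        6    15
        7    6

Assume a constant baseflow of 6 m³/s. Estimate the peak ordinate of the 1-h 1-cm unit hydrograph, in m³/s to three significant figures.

Direct runoff: 0.0, 3.0, 12.0, 20.0, 15.0, 12.0, 9.0, 0.0 m³/s; ΣQ_DR = 71.00 m³/s, peak = 20.0 m³/s.
Runoff depth d = ΣQ_DR·Δt / A = 71.00 × 3600 / (12.8 km²) = 19.97 mm.
The 1-cm UH is the DRH scaled by (10 mm)/d, so U_p = 20.0 × 10/19.97 = 10.0 m³/s.

U_p ≈ 10.0 m³/s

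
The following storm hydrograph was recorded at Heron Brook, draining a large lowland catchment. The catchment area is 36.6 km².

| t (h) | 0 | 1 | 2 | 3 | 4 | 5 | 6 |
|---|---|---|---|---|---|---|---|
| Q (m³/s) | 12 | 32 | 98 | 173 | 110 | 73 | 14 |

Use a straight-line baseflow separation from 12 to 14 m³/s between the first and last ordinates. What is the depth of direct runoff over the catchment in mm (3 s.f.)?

d ≈ 41.4 mm

Direct runoff: 0.00, 19.67, 85.33, 160.00, 96.67, 59.33, 0.00 m³/s; ΣQ_DR = 421.0 m³/s.
V = ΣQ_DR · Δt = 421.0 × 3600 s = 1.516 × 10^6 m³.
Over A = 36.6 km², depth = V / A = 41.4 mm.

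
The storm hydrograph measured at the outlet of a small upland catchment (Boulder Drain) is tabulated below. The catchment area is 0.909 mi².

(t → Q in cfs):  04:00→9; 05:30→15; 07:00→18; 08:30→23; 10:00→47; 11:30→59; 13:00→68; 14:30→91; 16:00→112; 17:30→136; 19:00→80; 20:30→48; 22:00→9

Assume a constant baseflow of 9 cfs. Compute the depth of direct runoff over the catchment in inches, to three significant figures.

d ≈ 1.53 in

Direct runoff: 0.0, 6.0, 9.0, 14.0, 38.0, 50.0, 59.0, 82.0, 103.0, 127.0, 71.0, 39.0, 0.0 cfs; ΣQ_DR = 598.0 cfs.
V = ΣQ_DR · Δt = 598.0 × 5400 s = 3.229 × 10^6 ft³.
Over A = 0.909 mi², depth = V / A = 1.53 in.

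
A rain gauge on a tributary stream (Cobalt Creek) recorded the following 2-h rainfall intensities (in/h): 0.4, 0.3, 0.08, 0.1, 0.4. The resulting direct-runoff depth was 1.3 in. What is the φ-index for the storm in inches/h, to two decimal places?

φ ≈ 0.15 in/h

Only the 3 blocks with intensity above φ contribute runoff: 0.4, 0.3, 0.4 in/h.
Σ(I−φ)·Δt = d  ⇒  (0.4+0.3+0.4 − 3φ)·2 = 1.3
φ = (1.100 − 1.3/2) / 3 = 0.15 in/h.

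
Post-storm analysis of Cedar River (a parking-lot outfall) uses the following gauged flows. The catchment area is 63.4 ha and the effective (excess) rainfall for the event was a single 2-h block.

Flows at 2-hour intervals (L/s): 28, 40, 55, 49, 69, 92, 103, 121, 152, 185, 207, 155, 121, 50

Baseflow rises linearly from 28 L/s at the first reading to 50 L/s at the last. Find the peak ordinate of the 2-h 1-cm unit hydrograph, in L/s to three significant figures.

Direct runoff: 0.00, 10.31, 23.62, 15.92, 34.23, 55.54, 64.85, 81.15, 110.46, 141.77, 162.08, 108.38, 72.69, 0.00 L/s; ΣQ_DR = 881.0 L/s, peak = 162.08 L/s.
Runoff depth d = ΣQ_DR·Δt / A = 881.0 × 7200 / (63.4 ha) = 10.01 mm.
The 1-cm UH is the DRH scaled by (10 mm)/d, so U_p = 162.08 × 10/10.01 = 162 L/s.

U_p ≈ 162 L/s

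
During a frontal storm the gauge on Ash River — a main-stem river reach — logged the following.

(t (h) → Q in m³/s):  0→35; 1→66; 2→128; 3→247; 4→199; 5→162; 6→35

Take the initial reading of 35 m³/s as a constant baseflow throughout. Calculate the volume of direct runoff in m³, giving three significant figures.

V ≈ 2.26 × 10^6 m³

Direct-runoff ordinates (Q − Q_b): 0.0, 31.0, 93.0, 212.0, 164.0, 127.0, 0.0 m³/s.
ΣQ_DR = 627.0 m³/s.
With Δt = 1 h = 3600 s, V = ΣQ_DR · Δt = 627.0 × 3600 = 2.26 × 10^6 m³.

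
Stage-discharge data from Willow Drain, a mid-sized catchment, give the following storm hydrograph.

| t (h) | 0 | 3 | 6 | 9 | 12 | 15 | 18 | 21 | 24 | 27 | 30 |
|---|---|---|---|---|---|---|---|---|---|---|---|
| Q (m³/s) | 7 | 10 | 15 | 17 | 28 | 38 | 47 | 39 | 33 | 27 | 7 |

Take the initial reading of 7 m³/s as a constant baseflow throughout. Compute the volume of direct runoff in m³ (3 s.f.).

V ≈ 2.06 × 10^6 m³

Direct-runoff ordinates (Q − Q_b): 0.0, 3.0, 8.0, 10.0, 21.0, 31.0, 40.0, 32.0, 26.0, 20.0, 0.0 m³/s.
ΣQ_DR = 191.0 m³/s.
With Δt = 3 h = 10800 s, V = ΣQ_DR · Δt = 191.0 × 10800 = 2.06 × 10^6 m³.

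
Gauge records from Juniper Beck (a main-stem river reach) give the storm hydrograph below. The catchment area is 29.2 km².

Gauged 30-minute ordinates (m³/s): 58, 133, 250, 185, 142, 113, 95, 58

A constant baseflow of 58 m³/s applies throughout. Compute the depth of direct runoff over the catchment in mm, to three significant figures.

Direct runoff: 0.0, 75.0, 192.0, 127.0, 84.0, 55.0, 37.0, 0.0 m³/s; ΣQ_DR = 570.0 m³/s.
V = ΣQ_DR · Δt = 570.0 × 1800 s = 1.026 × 10^6 m³.
Over A = 29.2 km², depth = V / A = 35.1 mm.

d ≈ 35.1 mm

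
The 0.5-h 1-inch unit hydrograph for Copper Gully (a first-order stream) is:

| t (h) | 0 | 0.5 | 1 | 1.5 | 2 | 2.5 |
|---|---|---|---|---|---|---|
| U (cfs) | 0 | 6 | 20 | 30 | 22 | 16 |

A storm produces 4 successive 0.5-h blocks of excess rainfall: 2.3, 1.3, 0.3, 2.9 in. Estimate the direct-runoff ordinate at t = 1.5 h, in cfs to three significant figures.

Q ≈ 96.8 cfs

By discrete convolution, Q_j = Σ (P_i / 1 in) · U_{j−i}.
At t = 1.5 h (j=3): Q = (2.3/1)·30 + (1.3/1)·20 + (0.3/1)·6 + (2.9/1)·0 = 96.8 cfs.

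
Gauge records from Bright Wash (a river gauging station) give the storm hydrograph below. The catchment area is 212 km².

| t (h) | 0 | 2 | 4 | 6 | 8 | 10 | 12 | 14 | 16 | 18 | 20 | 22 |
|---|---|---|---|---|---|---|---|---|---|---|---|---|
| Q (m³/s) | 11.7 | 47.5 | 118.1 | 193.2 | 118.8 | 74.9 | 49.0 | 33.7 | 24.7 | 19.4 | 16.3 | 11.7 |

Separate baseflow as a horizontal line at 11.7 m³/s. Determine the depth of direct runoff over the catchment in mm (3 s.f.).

d ≈ 19.7 mm

Direct runoff: 0.0, 35.8, 106.4, 181.5, 107.1, 63.2, 37.3, 22.0, 13.0, 7.7, 4.6, 0.0 m³/s; ΣQ_DR = 578.6 m³/s.
V = ΣQ_DR · Δt = 578.6 × 7200 s = 4.166 × 10^6 m³.
Over A = 212 km², depth = V / A = 19.7 mm.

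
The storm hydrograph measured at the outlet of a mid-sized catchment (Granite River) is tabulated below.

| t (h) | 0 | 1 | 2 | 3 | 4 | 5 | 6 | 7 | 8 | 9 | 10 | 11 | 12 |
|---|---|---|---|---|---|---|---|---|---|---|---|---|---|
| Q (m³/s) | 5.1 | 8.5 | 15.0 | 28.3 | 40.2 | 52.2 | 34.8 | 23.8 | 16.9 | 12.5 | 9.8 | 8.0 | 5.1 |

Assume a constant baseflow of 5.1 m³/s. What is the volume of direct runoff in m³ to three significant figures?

Direct-runoff ordinates (Q − Q_b): 0.0, 3.4, 9.9, 23.2, 35.1, 47.1, 29.7, 18.7, 11.8, 7.4, 4.7, 2.9, 0.0 m³/s.
ΣQ_DR = 193.9 m³/s.
With Δt = 1 h = 3600 s, V = ΣQ_DR · Δt = 193.9 × 3600 = 6.98 × 10^5 m³.

V ≈ 6.98 × 10^5 m³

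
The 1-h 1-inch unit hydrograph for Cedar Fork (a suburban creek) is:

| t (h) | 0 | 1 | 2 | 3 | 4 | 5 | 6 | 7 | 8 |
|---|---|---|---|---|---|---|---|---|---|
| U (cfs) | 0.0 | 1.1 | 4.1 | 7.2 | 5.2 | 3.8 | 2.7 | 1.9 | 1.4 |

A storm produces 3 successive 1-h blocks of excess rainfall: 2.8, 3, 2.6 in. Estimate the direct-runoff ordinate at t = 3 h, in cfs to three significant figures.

Q ≈ 35.3 cfs

By discrete convolution, Q_j = Σ (P_i / 1 in) · U_{j−i}.
At t = 3 h (j=3): Q = (2.8/1)·7.2 + (3/1)·4.1 + (2.6/1)·1.1 = 35.3 cfs.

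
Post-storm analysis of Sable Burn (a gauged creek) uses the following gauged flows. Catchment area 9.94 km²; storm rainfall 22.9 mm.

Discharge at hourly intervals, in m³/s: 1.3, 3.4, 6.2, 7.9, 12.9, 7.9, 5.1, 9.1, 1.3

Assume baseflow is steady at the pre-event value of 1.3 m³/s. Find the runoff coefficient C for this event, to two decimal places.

C ≈ 0.69

ΣQ_DR = 43.40 m³/s; V = ΣQ_DR·Δt = 1.562 × 10^5 m³.
Runoff depth d = V / A = 15.72 mm.
C = d / P = 15.72 / 22.9 = 0.69.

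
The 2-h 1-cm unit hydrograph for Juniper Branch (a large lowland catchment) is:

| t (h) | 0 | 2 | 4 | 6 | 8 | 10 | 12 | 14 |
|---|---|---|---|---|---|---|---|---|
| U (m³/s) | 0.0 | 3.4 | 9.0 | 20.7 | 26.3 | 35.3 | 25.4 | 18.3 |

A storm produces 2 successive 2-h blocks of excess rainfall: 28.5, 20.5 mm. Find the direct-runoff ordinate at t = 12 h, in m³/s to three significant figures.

Q ≈ 145 m³/s

By discrete convolution, Q_j = Σ (P_i / 10 mm) · U_{j−i}.
At t = 12 h (j=6): Q = (28.5/10)·25.4 + (20.5/10)·35.3 = 145 m³/s.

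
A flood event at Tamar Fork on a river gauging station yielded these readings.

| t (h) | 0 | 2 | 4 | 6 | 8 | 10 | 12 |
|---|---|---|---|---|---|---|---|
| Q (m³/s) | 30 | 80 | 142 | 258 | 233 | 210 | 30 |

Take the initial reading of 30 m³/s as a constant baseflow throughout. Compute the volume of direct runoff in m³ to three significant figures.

V ≈ 5.57 × 10^6 m³

Direct-runoff ordinates (Q − Q_b): 0.0, 50.0, 112.0, 228.0, 203.0, 180.0, 0.0 m³/s.
ΣQ_DR = 773.0 m³/s.
With Δt = 2 h = 7200 s, V = ΣQ_DR · Δt = 773.0 × 7200 = 5.57 × 10^6 m³.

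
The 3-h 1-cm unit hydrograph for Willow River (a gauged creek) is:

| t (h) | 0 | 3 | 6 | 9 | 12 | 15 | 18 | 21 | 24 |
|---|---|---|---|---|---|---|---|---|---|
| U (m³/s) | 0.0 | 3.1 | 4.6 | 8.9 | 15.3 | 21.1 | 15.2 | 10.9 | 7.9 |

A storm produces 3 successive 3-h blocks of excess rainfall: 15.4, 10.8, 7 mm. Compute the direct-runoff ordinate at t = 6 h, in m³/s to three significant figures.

By discrete convolution, Q_j = Σ (P_i / 10 mm) · U_{j−i}.
At t = 6 h (j=2): Q = (15.4/10)·4.6 + (10.8/10)·3.1 + (7/10)·0.0 = 10.4 m³/s.

Q ≈ 10.4 m³/s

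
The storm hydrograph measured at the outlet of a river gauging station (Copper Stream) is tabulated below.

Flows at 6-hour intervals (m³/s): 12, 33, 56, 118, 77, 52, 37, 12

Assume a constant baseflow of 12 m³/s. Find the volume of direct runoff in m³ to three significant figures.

V ≈ 6.50 × 10^6 m³

Direct-runoff ordinates (Q − Q_b): 0.0, 21.0, 44.0, 106.0, 65.0, 40.0, 25.0, 0.0 m³/s.
ΣQ_DR = 301.0 m³/s.
With Δt = 6 h = 21600 s, V = ΣQ_DR · Δt = 301.0 × 21600 = 6.50 × 10^6 m³.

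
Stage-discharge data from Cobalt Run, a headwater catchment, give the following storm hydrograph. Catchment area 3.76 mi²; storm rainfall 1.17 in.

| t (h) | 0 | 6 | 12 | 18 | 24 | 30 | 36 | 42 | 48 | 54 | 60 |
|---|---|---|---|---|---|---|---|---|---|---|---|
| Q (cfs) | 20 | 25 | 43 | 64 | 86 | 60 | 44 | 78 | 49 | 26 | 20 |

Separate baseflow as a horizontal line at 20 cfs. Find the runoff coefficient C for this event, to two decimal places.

ΣQ_DR = 295.0 cfs; V = ΣQ_DR·Δt = 6.372 × 10^6 ft³.
Runoff depth d = V / A = 0.7295 in.
C = d / P = 0.7295 / 1.17 = 0.62.

C ≈ 0.62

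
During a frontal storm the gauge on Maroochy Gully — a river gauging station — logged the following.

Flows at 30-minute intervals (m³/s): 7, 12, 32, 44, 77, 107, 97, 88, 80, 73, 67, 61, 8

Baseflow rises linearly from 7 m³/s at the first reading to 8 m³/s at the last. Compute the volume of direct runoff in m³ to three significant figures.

Direct-runoff ordinates (Q − Q_b): 0.00, 4.92, 24.83, 36.75, 69.67, 99.58, 89.50, 80.42, 72.33, 65.25, 59.17, 53.08, 0.00 m³/s.
ΣQ_DR = 655.5 m³/s.
With Δt = 0.5 h = 1800 s, V = ΣQ_DR · Δt = 655.5 × 1800 = 1.18 × 10^6 m³.

V ≈ 1.18 × 10^6 m³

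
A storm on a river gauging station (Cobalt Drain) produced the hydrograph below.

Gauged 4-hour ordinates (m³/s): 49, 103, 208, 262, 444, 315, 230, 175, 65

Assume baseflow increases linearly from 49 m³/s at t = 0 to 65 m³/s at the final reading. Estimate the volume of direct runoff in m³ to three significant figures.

V ≈ 1.93 × 10^7 m³

Direct-runoff ordinates (Q − Q_b): 0.00, 52.00, 155.00, 207.00, 387.00, 256.00, 169.00, 112.00, 0.00 m³/s.
ΣQ_DR = 1338 m³/s.
With Δt = 4 h = 14400 s, V = ΣQ_DR · Δt = 1338 × 14400 = 1.93 × 10^7 m³.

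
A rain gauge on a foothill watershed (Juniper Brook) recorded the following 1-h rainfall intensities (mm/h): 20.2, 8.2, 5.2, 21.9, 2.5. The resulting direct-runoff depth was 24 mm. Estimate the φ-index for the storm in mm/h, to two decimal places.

φ ≈ 9.05 mm/h

Only the 2 blocks with intensity above φ contribute runoff: 20.2, 21.9 mm/h.
Σ(I−φ)·Δt = d  ⇒  (20.2+21.9 − 2φ)·1 = 24
φ = (42.10 − 24/1) / 2 = 9.05 mm/h.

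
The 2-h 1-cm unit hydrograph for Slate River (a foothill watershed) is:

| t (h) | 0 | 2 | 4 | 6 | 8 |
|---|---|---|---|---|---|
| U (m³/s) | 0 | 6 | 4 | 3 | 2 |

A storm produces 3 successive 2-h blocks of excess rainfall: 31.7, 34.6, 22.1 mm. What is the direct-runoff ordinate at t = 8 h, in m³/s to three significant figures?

By discrete convolution, Q_j = Σ (P_i / 10 mm) · U_{j−i}.
At t = 8 h (j=4): Q = (31.7/10)·2 + (34.6/10)·3 + (22.1/10)·4 = 25.6 m³/s.

Q ≈ 25.6 m³/s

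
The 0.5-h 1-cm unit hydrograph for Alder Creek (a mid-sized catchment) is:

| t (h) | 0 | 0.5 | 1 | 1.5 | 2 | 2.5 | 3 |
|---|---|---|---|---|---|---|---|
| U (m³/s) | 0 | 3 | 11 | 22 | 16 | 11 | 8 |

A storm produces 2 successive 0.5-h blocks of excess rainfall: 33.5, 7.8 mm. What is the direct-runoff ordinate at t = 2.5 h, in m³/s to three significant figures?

Q ≈ 49.3 m³/s

By discrete convolution, Q_j = Σ (P_i / 10 mm) · U_{j−i}.
At t = 2.5 h (j=5): Q = (33.5/10)·11 + (7.8/10)·16 = 49.3 m³/s.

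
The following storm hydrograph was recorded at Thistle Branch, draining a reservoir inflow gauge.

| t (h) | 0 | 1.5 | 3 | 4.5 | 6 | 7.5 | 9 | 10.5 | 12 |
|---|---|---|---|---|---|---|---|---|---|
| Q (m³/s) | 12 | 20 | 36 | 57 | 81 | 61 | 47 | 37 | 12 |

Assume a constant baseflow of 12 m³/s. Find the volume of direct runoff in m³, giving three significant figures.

Direct-runoff ordinates (Q − Q_b): 0.0, 8.0, 24.0, 45.0, 69.0, 49.0, 35.0, 25.0, 0.0 m³/s.
ΣQ_DR = 255.0 m³/s.
With Δt = 1.5 h = 5400 s, V = ΣQ_DR · Δt = 255.0 × 5400 = 1.38 × 10^6 m³.

V ≈ 1.38 × 10^6 m³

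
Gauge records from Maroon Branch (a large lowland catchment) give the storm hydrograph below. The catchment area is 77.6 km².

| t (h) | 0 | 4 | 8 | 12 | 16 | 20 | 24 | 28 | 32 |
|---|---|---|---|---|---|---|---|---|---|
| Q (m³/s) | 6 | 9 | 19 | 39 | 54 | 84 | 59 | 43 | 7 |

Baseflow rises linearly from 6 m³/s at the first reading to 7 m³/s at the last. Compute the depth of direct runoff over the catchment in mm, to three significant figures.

Direct runoff: 0.00, 2.88, 12.75, 32.62, 47.50, 77.38, 52.25, 36.12, 0.00 m³/s; ΣQ_DR = 261.5 m³/s.
V = ΣQ_DR · Δt = 261.5 × 14400 s = 3.766 × 10^6 m³.
Over A = 77.6 km², depth = V / A = 48.5 mm.

d ≈ 48.5 mm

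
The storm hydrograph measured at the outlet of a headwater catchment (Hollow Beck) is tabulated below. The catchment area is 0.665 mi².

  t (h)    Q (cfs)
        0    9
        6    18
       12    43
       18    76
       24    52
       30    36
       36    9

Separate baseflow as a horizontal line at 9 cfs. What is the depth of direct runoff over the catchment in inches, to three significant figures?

d ≈ 2.52 in

Direct runoff: 0.0, 9.0, 34.0, 67.0, 43.0, 27.0, 0.0 cfs; ΣQ_DR = 180.0 cfs.
V = ΣQ_DR · Δt = 180.0 × 21600 s = 3.888 × 10^6 ft³.
Over A = 0.665 mi², depth = V / A = 2.52 in.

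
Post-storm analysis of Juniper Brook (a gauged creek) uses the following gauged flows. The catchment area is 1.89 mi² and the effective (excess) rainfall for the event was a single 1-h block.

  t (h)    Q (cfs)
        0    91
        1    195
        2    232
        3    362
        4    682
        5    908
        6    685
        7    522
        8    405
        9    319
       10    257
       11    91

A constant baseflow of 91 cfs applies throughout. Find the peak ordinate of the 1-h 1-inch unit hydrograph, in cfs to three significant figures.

Direct runoff: 0.0, 104.0, 141.0, 271.0, 591.0, 817.0, 594.0, 431.0, 314.0, 228.0, 166.0, 0.0 cfs; ΣQ_DR = 3657 cfs, peak = 817.0 cfs.
Runoff depth d = ΣQ_DR·Δt / A = 3657 × 3600 / (1.89 mi²) = 2.998 in.
The 1-inch UH is the DRH scaled by (1 in)/d, so U_p = 817.0 × 1/2.998 = 272 cfs.

U_p ≈ 272 cfs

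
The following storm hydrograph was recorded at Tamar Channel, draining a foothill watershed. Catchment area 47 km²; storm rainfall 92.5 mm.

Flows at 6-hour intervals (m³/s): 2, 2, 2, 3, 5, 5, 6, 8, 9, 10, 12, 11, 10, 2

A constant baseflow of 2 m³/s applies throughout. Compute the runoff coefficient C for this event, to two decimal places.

ΣQ_DR = 59.00 m³/s; V = ΣQ_DR·Δt = 1.274 × 10^6 m³.
Runoff depth d = V / A = 27.11 mm.
C = d / P = 27.11 / 92.5 = 0.29.

C ≈ 0.29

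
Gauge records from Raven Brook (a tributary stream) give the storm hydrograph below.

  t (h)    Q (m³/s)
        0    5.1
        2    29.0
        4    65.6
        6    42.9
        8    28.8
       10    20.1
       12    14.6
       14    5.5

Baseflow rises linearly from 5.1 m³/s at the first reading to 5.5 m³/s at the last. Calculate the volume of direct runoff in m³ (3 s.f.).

Direct-runoff ordinates (Q − Q_b): 0.00, 23.84, 60.39, 37.63, 23.47, 14.71, 9.16, 0.00 m³/s.
ΣQ_DR = 169.2 m³/s.
With Δt = 2 h = 7200 s, V = ΣQ_DR · Δt = 169.2 × 7200 = 1.22 × 10^6 m³.

V ≈ 1.22 × 10^6 m³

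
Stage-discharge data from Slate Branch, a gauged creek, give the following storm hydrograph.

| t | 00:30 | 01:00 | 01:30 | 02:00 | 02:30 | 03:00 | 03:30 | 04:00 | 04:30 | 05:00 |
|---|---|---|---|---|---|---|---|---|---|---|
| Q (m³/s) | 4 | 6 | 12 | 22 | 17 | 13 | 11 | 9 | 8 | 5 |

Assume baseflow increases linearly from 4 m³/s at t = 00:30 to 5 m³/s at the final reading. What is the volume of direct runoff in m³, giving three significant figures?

V ≈ 1.12 × 10^5 m³

Direct-runoff ordinates (Q − Q_b): 0.00, 1.89, 7.78, 17.67, 12.56, 8.44, 6.33, 4.22, 3.11, 0.00 m³/s.
ΣQ_DR = 62.00 m³/s.
With Δt = 0.5 h = 1800 s, V = ΣQ_DR · Δt = 62.00 × 1800 = 1.12 × 10^5 m³.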